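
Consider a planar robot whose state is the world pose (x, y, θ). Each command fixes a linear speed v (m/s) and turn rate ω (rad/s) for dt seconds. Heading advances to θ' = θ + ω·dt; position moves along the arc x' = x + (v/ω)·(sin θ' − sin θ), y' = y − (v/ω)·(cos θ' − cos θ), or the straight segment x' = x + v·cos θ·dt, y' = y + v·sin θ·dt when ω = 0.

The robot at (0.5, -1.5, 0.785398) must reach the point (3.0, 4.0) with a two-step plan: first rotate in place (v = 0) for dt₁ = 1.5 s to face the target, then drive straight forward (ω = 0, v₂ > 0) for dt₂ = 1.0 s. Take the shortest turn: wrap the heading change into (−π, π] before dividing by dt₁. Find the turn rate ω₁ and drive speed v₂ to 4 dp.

ω₁ = 0.2392, v₂ = 6.0415

heading to target = atan2(4−-1.5, 3−0.5) = 1.1442
Δθ = wrap(1.1442 − 0.7854) = 0.3588; ω₁ = Δθ/dt₁ = 0.2392
distance = √((3−0.5)² + (4−-1.5)²) = 6.0415; v₂ = distance/dt₂ = 6.0415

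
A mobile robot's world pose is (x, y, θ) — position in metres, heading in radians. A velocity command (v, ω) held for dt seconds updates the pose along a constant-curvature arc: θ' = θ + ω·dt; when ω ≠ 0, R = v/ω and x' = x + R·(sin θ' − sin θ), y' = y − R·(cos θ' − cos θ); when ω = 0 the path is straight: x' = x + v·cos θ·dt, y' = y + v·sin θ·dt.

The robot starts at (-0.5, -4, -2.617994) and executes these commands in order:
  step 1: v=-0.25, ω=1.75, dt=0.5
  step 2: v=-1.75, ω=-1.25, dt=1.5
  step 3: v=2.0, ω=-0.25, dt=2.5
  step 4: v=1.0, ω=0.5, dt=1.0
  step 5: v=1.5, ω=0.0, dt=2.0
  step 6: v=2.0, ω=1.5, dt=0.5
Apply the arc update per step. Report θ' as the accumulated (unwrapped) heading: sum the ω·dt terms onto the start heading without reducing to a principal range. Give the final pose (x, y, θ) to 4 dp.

step 1: θ'=-1.7430 (R=-0.1429) → pose (-0.4307, -3.9008, -1.7430)
step 2: θ'=-3.6180 (R=1.4000) → pose (1.5906, -2.8965, -3.6180)
step 3: θ'=-4.2430 (R=-8.0000) → pose (-1.8754, 0.5939, -4.2430)
step 4: θ'=-3.7430 (R=2.0000) → pose (-2.5275, 1.3383, -3.7430)
step 5: θ'=-3.7430 (straight) → pose (-5.0012, 3.0357, -3.7430)
step 6: θ'=-2.9930 (R=1.3333) → pose (-5.9530, 3.2549, -2.9930)

(-5.9530, 3.2549, -2.9930)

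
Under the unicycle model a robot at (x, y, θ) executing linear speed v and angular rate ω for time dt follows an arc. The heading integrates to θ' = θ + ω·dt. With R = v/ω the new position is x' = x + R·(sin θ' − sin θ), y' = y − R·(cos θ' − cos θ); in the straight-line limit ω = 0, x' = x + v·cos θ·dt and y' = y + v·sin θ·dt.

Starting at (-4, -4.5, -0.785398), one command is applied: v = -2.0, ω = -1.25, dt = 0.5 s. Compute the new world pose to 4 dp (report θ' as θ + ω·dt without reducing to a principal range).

θ' = -0.7854 + -1.25·0.5 = -1.4104
R = v/ω = -2.0/-1.25 = 1.6000
x' = -4 + 1.6000·(sin -1.4104 − sin -0.7854) = -4.4481
y' = -4.5 − 1.6000·(cos -1.4104 − cos -0.7854) = -3.6242

(-4.4481, -3.6242, -1.4104)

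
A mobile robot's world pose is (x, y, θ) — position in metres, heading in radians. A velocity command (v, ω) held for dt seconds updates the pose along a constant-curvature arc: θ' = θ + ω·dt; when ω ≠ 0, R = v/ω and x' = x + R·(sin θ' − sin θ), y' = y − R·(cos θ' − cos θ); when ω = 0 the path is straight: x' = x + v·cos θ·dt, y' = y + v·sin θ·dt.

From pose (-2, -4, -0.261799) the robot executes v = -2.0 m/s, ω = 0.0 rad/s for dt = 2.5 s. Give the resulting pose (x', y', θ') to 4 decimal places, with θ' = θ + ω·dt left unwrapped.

(-6.8296, -2.7059, -0.2618)

θ' = -0.2618 + 0.0·2.5 = -0.2618
ω = 0 → straight: x' = -2 + -2.0·cos(-0.2618)·2.5 = -6.8296
y' = -4 + -2.0·sin(-0.2618)·2.5 = -2.7059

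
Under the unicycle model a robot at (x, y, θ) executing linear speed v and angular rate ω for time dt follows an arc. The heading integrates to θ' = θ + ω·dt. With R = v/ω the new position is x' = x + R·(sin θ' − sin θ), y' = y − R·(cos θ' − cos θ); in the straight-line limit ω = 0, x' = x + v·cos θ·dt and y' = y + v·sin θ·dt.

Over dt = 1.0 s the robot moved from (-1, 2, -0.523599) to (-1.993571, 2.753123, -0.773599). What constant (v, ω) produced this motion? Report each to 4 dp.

Δθ = -0.773599 − -0.523599 = -0.250000
ω = Δθ/dt = -0.250000/1.0 = -0.2500
R = Δx/(sin θ' − sin θ) = 5.0000
v = R·ω = 5.0000·-0.2500 = -1.2500

v = -1.2500, ω = -0.2500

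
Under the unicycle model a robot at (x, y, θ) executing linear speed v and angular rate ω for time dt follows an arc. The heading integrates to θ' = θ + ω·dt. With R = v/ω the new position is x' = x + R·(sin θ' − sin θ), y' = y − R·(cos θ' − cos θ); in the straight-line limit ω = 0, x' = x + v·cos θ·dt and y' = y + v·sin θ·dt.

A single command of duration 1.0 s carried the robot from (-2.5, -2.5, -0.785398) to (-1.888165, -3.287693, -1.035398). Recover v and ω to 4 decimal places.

v = 1.0000, ω = -0.2500

Δθ = -1.035398 − -0.785398 = -0.250000
ω = Δθ/dt = -0.250000/1.0 = -0.2500
R = −Δy/(cos θ' − cos θ) = -4.0000
v = R·ω = -4.0000·-0.2500 = 1.0000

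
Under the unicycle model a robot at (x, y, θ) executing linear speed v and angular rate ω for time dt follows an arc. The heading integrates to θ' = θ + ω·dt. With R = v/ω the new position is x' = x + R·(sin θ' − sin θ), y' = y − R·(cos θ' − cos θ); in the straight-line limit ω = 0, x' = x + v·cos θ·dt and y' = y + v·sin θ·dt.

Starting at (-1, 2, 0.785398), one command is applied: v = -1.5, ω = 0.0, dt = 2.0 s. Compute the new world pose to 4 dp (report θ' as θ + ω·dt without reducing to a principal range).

θ' = 0.7854 + 0.0·2.0 = 0.7854
ω = 0 → straight: x' = -1 + -1.5·cos(0.7854)·2.0 = -3.1213
y' = 2 + -1.5·sin(0.7854)·2.0 = -0.1213

(-3.1213, -0.1213, 0.7854)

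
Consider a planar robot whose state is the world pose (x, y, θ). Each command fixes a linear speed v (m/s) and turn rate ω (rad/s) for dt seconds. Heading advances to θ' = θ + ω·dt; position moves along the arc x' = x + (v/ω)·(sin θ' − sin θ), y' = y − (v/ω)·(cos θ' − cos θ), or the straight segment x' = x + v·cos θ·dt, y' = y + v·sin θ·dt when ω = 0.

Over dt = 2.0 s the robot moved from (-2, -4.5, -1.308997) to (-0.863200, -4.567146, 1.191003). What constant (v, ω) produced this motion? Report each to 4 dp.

Δθ = 1.191003 − -1.308997 = 2.500000
ω = Δθ/dt = 2.500000/2.0 = 1.2500
R = Δx/(sin θ' − sin θ) = 0.6000
v = R·ω = 0.6000·1.2500 = 0.7500

v = 0.7500, ω = 1.2500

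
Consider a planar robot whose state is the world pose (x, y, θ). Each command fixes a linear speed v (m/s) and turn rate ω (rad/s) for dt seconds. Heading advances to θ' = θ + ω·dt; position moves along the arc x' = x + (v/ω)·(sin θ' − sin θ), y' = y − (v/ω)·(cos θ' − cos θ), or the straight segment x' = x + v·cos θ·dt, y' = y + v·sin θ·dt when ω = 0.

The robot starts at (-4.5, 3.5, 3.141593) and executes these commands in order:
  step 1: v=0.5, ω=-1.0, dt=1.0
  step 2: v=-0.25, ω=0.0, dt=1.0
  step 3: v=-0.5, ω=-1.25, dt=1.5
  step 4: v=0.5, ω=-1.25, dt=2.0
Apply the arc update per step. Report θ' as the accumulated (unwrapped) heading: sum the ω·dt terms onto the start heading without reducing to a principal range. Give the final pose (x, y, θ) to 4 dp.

step 1: θ'=2.1416 (R=-0.5000) → pose (-4.9207, 3.7298, 2.1416)
step 2: θ'=2.1416 (straight) → pose (-4.7857, 3.5195, 2.1416)
step 3: θ'=0.2666 (R=0.4000) → pose (-5.0169, 2.9175, 0.2666)
step 4: θ'=-2.2334 (R=-0.4000) → pose (-4.5961, 2.2855, -2.2334)

(-4.5961, 2.2855, -2.2334)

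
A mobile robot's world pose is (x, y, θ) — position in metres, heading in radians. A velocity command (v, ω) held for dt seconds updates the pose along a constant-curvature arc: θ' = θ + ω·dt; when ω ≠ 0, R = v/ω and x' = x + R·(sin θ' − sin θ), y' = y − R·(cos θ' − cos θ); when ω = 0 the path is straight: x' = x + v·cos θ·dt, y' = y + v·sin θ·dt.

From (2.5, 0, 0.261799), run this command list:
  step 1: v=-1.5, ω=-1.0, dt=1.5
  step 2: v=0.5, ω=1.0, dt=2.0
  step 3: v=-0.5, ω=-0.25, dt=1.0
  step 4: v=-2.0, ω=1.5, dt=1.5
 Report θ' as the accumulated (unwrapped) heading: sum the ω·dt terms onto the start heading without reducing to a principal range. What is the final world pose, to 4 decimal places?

step 1: θ'=-1.2382 (R=1.5000) → pose (0.6940, 0.9591, -1.2382)
step 2: θ'=0.7618 (R=0.5000) → pose (1.5117, 0.7606, 0.7618)
step 3: θ'=0.5118 (R=2.0000) → pose (1.1107, 0.4641, 0.5118)
step 4: θ'=2.7618 (R=-1.3333) → pose (1.2694, -1.9368, 2.7618)

(1.2694, -1.9368, 2.7618)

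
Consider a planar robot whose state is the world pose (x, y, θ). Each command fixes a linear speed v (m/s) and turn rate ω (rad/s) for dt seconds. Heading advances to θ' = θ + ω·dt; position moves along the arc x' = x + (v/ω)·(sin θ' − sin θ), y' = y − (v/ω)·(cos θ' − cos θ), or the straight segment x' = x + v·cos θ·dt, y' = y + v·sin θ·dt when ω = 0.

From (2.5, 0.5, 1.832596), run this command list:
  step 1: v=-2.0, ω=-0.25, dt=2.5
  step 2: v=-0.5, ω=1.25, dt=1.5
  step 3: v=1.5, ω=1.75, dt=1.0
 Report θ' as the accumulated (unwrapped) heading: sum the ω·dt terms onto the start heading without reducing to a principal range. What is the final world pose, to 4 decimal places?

(1.6995, -5.9125, 4.8326)

step 1: θ'=1.2076 (R=8.0000) → pose (2.2507, -4.4127, 1.2076)
step 2: θ'=3.0826 (R=-0.4000) → pose (2.6010, -4.9541, 3.0826)
step 3: θ'=4.8326 (R=0.8571) → pose (1.6995, -5.9125, 4.8326)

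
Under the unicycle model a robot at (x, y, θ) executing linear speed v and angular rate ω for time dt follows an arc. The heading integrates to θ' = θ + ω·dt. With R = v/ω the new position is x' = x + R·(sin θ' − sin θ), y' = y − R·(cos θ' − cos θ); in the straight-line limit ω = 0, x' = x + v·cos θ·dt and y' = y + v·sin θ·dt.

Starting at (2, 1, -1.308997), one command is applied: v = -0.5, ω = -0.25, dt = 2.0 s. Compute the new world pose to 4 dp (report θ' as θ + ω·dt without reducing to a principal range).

θ' = -1.3090 + -0.25·2.0 = -1.8090
R = v/ω = -0.5/-0.25 = 2.0000
x' = 2 + 2.0000·(sin -1.8090 − sin -1.3090) = 1.9883
y' = 1 − 2.0000·(cos -1.8090 − cos -1.3090) = 1.9895

(1.9883, 1.9895, -1.8090)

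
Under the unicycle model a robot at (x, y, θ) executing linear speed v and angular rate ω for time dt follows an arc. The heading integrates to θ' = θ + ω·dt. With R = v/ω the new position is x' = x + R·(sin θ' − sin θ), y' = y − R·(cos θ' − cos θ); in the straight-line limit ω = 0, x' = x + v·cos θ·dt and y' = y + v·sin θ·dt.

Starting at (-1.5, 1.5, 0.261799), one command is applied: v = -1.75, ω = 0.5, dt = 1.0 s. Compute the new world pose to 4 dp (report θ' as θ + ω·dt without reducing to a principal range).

(-3.0099, 0.6518, 0.7618)

θ' = 0.2618 + 0.5·1.0 = 0.7618
R = v/ω = -1.75/0.5 = -3.5000
x' = -1.5 + -3.5000·(sin 0.7618 − sin 0.2618) = -3.0099
y' = 1.5 − -3.5000·(cos 0.7618 − cos 0.2618) = 0.6518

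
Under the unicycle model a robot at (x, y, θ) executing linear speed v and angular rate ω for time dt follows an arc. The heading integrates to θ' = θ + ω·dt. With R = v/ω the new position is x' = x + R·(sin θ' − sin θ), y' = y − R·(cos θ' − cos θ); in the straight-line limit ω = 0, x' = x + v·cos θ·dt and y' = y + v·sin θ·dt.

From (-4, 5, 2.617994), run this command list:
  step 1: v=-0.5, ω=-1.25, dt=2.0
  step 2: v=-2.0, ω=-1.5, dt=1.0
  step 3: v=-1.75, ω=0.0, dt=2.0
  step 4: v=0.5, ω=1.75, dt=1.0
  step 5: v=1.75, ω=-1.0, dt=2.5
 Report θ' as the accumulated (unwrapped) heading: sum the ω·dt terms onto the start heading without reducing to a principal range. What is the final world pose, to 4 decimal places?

step 1: θ'=0.1180 (R=0.4000) → pose (-4.1529, 4.2564, 0.1180)
step 2: θ'=-1.3820 (R=1.3333) → pose (-5.6195, 5.3302, -1.3820)
step 3: θ'=-1.3820 (straight) → pose (-6.2764, 8.7680, -1.3820)
step 4: θ'=0.3680 (R=0.2857) → pose (-5.8929, 8.5551, 0.3680)
step 5: θ'=-2.1320 (R=-1.7500) → pose (-3.7818, 5.9908, -2.1320)

(-3.7818, 5.9908, -2.1320)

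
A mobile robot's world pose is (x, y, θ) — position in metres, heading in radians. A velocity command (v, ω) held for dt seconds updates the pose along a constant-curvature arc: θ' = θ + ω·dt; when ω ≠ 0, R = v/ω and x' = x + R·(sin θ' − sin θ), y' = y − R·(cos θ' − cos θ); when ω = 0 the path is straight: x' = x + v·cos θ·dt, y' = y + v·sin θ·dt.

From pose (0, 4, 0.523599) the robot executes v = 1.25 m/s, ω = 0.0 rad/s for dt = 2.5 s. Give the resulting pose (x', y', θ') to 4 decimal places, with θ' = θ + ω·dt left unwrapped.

θ' = 0.5236 + 0.0·2.5 = 0.5236
ω = 0 → straight: x' = 0 + 1.25·cos(0.5236)·2.5 = 2.7063
y' = 4 + 1.25·sin(0.5236)·2.5 = 5.5625

(2.7063, 5.5625, 0.5236)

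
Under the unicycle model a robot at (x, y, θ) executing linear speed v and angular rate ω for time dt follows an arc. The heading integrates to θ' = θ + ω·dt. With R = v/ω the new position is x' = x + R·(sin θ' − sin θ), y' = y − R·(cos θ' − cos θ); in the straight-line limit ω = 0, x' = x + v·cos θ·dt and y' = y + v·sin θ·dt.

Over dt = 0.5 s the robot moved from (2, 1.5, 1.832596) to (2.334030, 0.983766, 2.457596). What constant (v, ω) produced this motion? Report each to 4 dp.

v = -1.2500, ω = 1.2500

Δθ = 2.457596 − 1.832596 = 0.625000
ω = Δθ/dt = 0.625000/0.5 = 1.2500
R = −Δy/(cos θ' − cos θ) = -1.0000
v = R·ω = -1.0000·1.2500 = -1.2500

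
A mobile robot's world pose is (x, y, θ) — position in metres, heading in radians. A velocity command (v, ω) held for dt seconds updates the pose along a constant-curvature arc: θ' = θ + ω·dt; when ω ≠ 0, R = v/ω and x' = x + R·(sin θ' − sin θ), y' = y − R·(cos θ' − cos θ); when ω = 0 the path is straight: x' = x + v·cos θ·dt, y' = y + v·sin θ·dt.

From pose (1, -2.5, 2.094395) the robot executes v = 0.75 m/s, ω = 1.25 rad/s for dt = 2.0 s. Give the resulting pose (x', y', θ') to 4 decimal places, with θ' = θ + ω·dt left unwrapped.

(-0.1154, -2.7294, 4.5944)

θ' = 2.0944 + 1.25·2.0 = 4.5944
R = v/ω = 0.75/1.25 = 0.6000
x' = 1 + 0.6000·(sin 4.5944 − sin 2.0944) = -0.1154
y' = -2.5 − 0.6000·(cos 4.5944 − cos 2.0944) = -2.7294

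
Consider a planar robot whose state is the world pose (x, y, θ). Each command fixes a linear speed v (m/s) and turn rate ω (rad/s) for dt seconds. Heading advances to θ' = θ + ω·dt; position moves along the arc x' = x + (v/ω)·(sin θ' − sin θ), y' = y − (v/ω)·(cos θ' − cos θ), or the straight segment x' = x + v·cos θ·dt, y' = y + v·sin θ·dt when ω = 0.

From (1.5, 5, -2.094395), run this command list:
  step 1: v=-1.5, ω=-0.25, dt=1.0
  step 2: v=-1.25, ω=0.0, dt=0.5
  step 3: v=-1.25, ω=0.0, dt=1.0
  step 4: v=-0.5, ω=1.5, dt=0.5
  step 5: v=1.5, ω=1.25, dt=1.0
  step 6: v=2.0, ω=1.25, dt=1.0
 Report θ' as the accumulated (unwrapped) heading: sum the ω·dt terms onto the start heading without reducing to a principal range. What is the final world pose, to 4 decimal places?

(6.4022, 7.1194, 0.9056)

step 1: θ'=-2.3444 (R=6.0000) → pose (2.4037, 6.1923, -2.3444)
step 2: θ'=-2.3444 (straight) → pose (2.8404, 6.6394, -2.3444)
step 3: θ'=-2.3444 (straight) → pose (3.7138, 7.5337, -2.3444)
step 4: θ'=-1.5944 (R=-0.3333) → pose (3.8086, 7.7587, -1.5944)
step 5: θ'=-0.3444 (R=1.2000) → pose (4.6031, 6.6009, -0.3444)
step 6: θ'=0.9056 (R=1.6000) → pose (6.4022, 7.1194, 0.9056)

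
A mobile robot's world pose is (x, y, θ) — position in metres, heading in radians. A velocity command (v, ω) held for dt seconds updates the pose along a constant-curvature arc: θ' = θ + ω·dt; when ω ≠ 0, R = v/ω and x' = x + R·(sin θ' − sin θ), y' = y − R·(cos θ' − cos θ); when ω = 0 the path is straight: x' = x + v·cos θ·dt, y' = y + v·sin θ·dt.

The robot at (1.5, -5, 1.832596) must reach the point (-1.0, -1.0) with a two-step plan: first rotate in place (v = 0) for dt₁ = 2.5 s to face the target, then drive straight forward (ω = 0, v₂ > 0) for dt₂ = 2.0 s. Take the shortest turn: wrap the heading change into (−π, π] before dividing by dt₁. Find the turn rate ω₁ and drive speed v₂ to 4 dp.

heading to target = atan2(-1−-5, -1−1.5) = 2.1294
Δθ = wrap(2.1294 − 1.8326) = 0.2968; ω₁ = Δθ/dt₁ = 0.1187
distance = √((-1−1.5)² + (-1−-5)²) = 4.7170; v₂ = distance/dt₂ = 2.3585

ω₁ = 0.1187, v₂ = 2.3585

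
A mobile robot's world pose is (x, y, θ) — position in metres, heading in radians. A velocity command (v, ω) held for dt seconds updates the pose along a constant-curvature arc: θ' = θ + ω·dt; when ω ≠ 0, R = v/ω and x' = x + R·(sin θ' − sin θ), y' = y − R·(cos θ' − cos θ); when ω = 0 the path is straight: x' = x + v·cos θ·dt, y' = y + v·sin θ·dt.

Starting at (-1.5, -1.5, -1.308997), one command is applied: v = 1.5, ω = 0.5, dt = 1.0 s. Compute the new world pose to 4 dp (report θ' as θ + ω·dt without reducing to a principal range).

θ' = -1.3090 + 0.5·1.0 = -0.8090
R = v/ω = 1.5/0.5 = 3.0000
x' = -1.5 + 3.0000·(sin -0.8090 − sin -1.3090) = -0.7730
y' = -1.5 − 3.0000·(cos -0.8090 − cos -1.3090) = -2.7942

(-0.7730, -2.7942, -0.8090)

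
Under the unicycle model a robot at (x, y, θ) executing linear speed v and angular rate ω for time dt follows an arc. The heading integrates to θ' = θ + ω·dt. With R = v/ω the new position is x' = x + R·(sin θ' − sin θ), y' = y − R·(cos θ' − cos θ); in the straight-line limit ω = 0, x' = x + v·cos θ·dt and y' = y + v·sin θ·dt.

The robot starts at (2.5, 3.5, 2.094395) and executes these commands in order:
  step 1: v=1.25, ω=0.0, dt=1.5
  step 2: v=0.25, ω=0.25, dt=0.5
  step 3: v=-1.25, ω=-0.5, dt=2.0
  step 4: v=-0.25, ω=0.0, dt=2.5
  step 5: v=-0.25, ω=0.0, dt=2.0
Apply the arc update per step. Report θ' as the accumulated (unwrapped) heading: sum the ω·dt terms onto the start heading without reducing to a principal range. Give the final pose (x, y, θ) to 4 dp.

(1.4611, 1.8009, 1.2194)

step 1: θ'=2.0944 (straight) → pose (1.5625, 5.1238, 2.0944)
step 2: θ'=2.2194 (R=1.0000) → pose (1.4934, 5.2279, 2.2194)
step 3: θ'=1.2194 (R=2.5000) → pose (1.8483, 2.8572, 1.2194)
step 4: θ'=1.2194 (straight) → pose (1.6332, 2.2704, 1.2194)
step 5: θ'=1.2194 (straight) → pose (1.4611, 1.8009, 1.2194)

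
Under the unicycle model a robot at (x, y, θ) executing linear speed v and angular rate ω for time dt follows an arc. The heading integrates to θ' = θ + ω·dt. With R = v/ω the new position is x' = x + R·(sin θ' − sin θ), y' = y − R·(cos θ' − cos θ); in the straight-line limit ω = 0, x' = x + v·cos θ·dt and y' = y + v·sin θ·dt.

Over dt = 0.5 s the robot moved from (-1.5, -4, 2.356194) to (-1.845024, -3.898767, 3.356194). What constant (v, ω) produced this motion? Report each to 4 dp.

v = 0.7500, ω = 2.0000

Δθ = 3.356194 − 2.356194 = 1.000000
ω = Δθ/dt = 1.000000/0.5 = 2.0000
R = Δx/(sin θ' − sin θ) = 0.3750
v = R·ω = 0.3750·2.0000 = 0.7500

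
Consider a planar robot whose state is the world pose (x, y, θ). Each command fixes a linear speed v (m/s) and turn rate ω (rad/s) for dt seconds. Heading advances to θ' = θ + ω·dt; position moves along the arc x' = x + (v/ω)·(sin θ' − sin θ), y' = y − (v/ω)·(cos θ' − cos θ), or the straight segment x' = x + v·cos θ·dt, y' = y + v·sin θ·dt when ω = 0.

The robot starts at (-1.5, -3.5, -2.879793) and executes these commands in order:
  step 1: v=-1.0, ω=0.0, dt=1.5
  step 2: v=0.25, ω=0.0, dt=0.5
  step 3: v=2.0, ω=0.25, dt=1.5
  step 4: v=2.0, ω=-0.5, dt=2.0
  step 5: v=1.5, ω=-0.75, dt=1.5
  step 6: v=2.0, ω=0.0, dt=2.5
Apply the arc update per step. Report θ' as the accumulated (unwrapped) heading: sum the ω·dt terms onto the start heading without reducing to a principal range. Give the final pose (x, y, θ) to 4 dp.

(-8.3530, 1.7249, -4.6298)

step 1: θ'=-2.8798 (straight) → pose (-0.0511, -3.1118, -2.8798)
step 2: θ'=-2.8798 (straight) → pose (-0.1719, -3.1441, -2.8798)
step 3: θ'=-2.5048 (R=8.0000) → pose (-2.8583, -4.4395, -2.5048)
step 4: θ'=-3.5048 (R=-4.0000) → pose (-6.6579, -4.9626, -3.5048)
step 5: θ'=-4.6298 (R=-2.0000) → pose (-7.9405, -3.2580, -4.6298)
step 6: θ'=-4.6298 (straight) → pose (-8.3530, 1.7249, -4.6298)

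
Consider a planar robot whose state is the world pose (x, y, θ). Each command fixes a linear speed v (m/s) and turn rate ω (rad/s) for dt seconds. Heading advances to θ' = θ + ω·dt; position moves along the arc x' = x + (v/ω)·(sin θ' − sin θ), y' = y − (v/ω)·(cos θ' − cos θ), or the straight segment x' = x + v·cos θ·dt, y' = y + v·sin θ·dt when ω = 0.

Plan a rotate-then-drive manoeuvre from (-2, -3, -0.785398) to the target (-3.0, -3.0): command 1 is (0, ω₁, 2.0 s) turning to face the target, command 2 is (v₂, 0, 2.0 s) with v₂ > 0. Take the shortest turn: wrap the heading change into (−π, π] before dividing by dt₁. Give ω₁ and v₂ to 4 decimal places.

ω₁ = -1.1781, v₂ = 0.5000

heading to target = atan2(-3−-3, -3−-2) = 3.1416
Δθ = wrap(3.1416 − -0.7854) = -2.3562; ω₁ = Δθ/dt₁ = -1.1781
distance = √((-3−-2)² + (-3−-3)²) = 1.0000; v₂ = distance/dt₂ = 0.5000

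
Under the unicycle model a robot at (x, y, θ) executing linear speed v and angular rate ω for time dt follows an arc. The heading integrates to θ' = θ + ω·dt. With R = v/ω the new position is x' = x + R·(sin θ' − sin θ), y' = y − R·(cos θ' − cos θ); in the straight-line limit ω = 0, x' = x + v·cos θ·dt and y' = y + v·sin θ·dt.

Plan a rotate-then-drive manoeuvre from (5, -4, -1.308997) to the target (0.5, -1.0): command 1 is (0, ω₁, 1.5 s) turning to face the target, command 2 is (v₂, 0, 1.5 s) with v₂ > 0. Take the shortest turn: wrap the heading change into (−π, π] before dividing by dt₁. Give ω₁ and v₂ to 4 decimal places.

heading to target = atan2(-1−-4, 0.5−5) = 2.5536
Δθ = wrap(2.5536 − -1.3090) = -2.4206; ω₁ = Δθ/dt₁ = -1.6137
distance = √((0.5−5)² + (-1−-4)²) = 5.4083; v₂ = distance/dt₂ = 3.6056

ω₁ = -1.6137, v₂ = 3.6056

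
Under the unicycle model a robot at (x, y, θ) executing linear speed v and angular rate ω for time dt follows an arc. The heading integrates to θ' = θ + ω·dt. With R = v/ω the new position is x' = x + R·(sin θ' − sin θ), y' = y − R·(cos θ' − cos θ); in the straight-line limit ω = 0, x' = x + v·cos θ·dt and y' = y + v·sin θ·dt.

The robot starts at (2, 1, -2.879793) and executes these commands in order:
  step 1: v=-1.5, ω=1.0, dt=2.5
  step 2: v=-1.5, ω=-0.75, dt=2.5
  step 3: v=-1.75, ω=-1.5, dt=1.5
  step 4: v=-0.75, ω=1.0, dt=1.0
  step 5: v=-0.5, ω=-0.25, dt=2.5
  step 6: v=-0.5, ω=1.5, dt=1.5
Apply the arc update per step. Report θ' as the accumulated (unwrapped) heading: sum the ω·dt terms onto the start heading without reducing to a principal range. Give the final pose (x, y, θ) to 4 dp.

step 1: θ'=-0.3798 (R=-1.5000) → pose (2.1679, 3.8420, -0.3798)
step 2: θ'=-2.2548 (R=2.0000) → pose (1.3592, 6.9633, -2.2548)
step 3: θ'=-4.5048 (R=1.1667) → pose (3.4051, 6.4665, -4.5048)
step 4: θ'=-3.5048 (R=-0.7500) → pose (3.8725, 5.9200, -3.5048)
step 5: θ'=-4.1298 (R=2.0000) → pose (4.8320, 5.1509, -4.1298)
step 6: θ'=-1.8798 (R=-0.3333) → pose (5.4279, 5.2329, -1.8798)

(5.4279, 5.2329, -1.8798)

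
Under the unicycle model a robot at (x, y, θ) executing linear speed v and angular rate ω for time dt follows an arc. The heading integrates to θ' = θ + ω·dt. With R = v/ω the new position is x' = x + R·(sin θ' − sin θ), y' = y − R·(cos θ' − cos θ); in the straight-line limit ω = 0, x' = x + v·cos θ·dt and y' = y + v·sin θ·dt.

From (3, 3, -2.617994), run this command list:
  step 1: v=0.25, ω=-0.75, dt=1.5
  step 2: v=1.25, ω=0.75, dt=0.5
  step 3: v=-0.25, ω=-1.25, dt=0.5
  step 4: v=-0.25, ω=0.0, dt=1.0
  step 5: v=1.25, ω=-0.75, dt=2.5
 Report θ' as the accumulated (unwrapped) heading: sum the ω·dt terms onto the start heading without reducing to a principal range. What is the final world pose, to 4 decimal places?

step 1: θ'=-3.7430 (R=-0.3333) → pose (2.6447, 3.0138, -3.7430)
step 2: θ'=-3.3680 (R=1.6667) → pose (2.0759, 3.2637, -3.3680)
step 3: θ'=-3.9930 (R=0.2000) → pose (2.1814, 3.2006, -3.9930)
step 4: θ'=-3.9930 (straight) → pose (2.3461, 3.0126, -3.9930)
step 5: θ'=-5.8680 (R=-1.6667) → pose (2.9275, 5.6358, -5.8680)

(2.9275, 5.6358, -5.8680)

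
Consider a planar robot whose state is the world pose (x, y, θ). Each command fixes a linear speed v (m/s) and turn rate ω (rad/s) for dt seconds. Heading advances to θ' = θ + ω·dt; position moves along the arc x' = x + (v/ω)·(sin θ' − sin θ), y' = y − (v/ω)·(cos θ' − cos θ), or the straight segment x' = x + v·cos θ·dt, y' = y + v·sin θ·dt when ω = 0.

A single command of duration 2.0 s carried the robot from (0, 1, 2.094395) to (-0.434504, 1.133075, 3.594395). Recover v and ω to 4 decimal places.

v = 0.2500, ω = 0.7500

Δθ = 3.594395 − 2.094395 = 1.500000
ω = Δθ/dt = 1.500000/2.0 = 0.7500
R = Δx/(sin θ' − sin θ) = 0.3333
v = R·ω = 0.3333·0.7500 = 0.2500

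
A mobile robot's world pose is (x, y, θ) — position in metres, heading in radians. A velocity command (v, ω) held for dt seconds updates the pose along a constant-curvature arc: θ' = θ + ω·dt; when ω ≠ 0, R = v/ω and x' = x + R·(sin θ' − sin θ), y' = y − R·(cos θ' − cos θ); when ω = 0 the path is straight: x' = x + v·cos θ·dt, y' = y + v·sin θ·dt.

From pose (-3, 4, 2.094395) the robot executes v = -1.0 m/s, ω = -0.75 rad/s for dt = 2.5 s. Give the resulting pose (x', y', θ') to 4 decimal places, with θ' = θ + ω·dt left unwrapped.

θ' = 2.0944 + -0.75·2.5 = 0.2194
R = v/ω = -1.0/-0.75 = 1.3333
x' = -3 + 1.3333·(sin 0.2194 − sin 2.0944) = -3.8645
y' = 4 − 1.3333·(cos 0.2194 − cos 2.0944) = 2.0320

(-3.8645, 2.0320, 0.2194)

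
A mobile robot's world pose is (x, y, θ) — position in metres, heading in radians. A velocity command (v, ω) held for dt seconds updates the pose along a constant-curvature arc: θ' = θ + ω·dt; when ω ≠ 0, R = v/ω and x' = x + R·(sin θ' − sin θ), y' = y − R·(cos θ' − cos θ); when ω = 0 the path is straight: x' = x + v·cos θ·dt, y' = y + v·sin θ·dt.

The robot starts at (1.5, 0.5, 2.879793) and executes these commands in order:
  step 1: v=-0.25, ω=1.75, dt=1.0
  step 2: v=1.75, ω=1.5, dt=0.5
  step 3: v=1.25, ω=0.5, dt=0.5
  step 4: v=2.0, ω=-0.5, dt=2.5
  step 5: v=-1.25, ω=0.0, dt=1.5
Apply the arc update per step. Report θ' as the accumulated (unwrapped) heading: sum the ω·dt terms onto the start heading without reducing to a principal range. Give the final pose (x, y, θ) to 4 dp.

step 1: θ'=4.6298 (R=-0.1429) → pose (1.6793, 0.6262, 4.6298)
step 2: θ'=5.3798 (R=1.1667) → pose (1.9257, -0.1922, 5.3798)
step 3: θ'=5.6298 (R=2.5000) → pose (2.3696, -0.6298, 5.6298)
step 4: θ'=4.3798 (R=-4.0000) → pose (3.7188, -5.1119, 4.3798)
step 5: θ'=4.3798 (straight) → pose (4.3310, -3.3397, 4.3798)

(4.3310, -3.3397, 4.3798)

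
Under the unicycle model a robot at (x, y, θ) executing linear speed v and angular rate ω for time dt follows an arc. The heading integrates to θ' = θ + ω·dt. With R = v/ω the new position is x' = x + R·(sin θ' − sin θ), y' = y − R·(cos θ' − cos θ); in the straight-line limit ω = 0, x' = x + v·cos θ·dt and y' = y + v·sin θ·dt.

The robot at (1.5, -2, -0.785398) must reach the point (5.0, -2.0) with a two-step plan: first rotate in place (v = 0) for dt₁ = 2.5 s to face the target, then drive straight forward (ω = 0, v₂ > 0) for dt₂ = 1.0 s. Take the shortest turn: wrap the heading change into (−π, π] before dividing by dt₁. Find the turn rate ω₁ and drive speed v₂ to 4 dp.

heading to target = atan2(-2−-2, 5−1.5) = 0.0000
Δθ = wrap(0.0000 − -0.7854) = 0.7854; ω₁ = Δθ/dt₁ = 0.3142
distance = √((5−1.5)² + (-2−-2)²) = 3.5000; v₂ = distance/dt₂ = 3.5000

ω₁ = 0.3142, v₂ = 3.5000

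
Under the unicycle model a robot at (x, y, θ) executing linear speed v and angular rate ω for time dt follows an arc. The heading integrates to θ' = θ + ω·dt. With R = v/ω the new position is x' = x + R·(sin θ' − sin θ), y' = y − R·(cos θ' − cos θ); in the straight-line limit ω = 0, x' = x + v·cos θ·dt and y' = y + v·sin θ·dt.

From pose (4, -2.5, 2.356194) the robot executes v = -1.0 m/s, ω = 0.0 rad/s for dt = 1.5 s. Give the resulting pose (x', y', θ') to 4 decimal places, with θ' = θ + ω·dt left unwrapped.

θ' = 2.3562 + 0.0·1.5 = 2.3562
ω = 0 → straight: x' = 4 + -1.0·cos(2.3562)·1.5 = 5.0607
y' = -2.5 + -1.0·sin(2.3562)·1.5 = -3.5607

(5.0607, -3.5607, 2.3562)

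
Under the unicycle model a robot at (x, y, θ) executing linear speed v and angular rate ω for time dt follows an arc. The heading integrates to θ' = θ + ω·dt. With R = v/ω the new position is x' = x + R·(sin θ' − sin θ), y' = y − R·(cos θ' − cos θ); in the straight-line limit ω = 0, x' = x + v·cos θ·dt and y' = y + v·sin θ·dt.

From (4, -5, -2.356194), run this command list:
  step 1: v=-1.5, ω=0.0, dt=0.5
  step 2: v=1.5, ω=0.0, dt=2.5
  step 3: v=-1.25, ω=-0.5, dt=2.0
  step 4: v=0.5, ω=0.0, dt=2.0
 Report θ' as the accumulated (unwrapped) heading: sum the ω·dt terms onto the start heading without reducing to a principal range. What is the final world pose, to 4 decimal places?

(3.2018, -6.2335, -3.3562)

step 1: θ'=-2.3562 (straight) → pose (4.5303, -4.4697, -2.3562)
step 2: θ'=-2.3562 (straight) → pose (1.8787, -7.1213, -2.3562)
step 3: θ'=-3.3562 (R=2.5000) → pose (4.1788, -6.4464, -3.3562)
step 4: θ'=-3.3562 (straight) → pose (3.2018, -6.2335, -3.3562)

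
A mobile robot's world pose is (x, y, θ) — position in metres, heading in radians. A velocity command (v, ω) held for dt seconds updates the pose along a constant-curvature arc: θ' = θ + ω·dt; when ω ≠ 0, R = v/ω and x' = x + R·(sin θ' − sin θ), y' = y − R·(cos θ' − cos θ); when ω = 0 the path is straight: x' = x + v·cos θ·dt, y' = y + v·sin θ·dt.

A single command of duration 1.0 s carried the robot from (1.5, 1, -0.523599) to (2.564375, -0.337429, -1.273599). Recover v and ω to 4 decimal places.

Δθ = -1.273599 − -0.523599 = -0.750000
ω = Δθ/dt = -0.750000/1.0 = -0.7500
R = −Δy/(cos θ' − cos θ) = -2.3333
v = R·ω = -2.3333·-0.7500 = 1.7500

v = 1.7500, ω = -0.7500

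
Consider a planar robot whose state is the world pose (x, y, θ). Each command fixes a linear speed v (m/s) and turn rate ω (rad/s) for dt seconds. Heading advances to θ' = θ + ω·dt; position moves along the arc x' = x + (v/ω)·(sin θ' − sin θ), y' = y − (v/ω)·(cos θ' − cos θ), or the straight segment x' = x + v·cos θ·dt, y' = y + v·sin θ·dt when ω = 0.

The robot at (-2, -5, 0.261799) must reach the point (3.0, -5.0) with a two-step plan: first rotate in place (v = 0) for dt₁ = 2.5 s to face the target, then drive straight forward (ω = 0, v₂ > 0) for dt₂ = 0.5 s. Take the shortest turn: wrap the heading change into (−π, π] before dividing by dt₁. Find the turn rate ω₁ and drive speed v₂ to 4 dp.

ω₁ = -0.1047, v₂ = 10.0000

heading to target = atan2(-5−-5, 3−-2) = 0.0000
Δθ = wrap(0.0000 − 0.2618) = -0.2618; ω₁ = Δθ/dt₁ = -0.1047
distance = √((3−-2)² + (-5−-5)²) = 5.0000; v₂ = distance/dt₂ = 10.0000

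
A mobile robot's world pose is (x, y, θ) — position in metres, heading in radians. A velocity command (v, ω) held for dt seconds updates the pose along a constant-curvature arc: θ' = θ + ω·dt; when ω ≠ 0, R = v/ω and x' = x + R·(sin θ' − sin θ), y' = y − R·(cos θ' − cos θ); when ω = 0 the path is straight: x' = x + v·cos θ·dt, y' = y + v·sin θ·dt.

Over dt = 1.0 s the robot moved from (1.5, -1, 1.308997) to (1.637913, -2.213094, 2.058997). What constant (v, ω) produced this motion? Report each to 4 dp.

v = -1.2500, ω = 0.7500

Δθ = 2.058997 − 1.308997 = 0.750000
ω = Δθ/dt = 0.750000/1.0 = 0.7500
R = −Δy/(cos θ' − cos θ) = -1.6667
v = R·ω = -1.6667·0.7500 = -1.2500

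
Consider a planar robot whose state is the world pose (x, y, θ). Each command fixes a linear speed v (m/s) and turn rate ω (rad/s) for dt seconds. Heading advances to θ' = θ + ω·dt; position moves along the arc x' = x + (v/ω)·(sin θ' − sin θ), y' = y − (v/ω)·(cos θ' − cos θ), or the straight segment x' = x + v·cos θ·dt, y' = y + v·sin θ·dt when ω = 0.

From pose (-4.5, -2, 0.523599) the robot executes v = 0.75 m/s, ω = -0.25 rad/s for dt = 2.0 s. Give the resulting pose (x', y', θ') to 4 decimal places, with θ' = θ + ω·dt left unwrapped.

(-3.0708, -1.5989, 0.0236)

θ' = 0.5236 + -0.25·2.0 = 0.0236
R = v/ω = 0.75/-0.25 = -3.0000
x' = -4.5 + -3.0000·(sin 0.0236 − sin 0.5236) = -3.0708
y' = -2 − -3.0000·(cos 0.0236 − cos 0.5236) = -1.5989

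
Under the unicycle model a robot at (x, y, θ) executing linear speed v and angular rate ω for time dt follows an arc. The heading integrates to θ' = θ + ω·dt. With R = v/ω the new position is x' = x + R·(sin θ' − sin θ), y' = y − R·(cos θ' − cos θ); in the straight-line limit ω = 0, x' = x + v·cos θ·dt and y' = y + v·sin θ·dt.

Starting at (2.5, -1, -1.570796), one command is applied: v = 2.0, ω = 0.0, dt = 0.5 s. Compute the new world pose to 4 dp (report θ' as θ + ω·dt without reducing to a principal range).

θ' = -1.5708 + 0.0·0.5 = -1.5708
ω = 0 → straight: x' = 2.5 + 2.0·cos(-1.5708)·0.5 = 2.5000
y' = -1 + 2.0·sin(-1.5708)·0.5 = -2.0000

(2.5000, -2.0000, -1.5708)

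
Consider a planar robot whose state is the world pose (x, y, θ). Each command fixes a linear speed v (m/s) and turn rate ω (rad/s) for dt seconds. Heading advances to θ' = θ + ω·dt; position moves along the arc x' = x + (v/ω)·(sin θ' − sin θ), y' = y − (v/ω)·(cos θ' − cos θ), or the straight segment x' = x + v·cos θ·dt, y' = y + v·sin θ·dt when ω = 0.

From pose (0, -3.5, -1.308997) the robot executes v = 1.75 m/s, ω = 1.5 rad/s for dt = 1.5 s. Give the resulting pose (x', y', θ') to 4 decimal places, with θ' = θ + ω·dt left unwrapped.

θ' = -1.3090 + 1.5·1.5 = 0.9410
R = v/ω = 1.75/1.5 = 1.1667
x' = 0 + 1.1667·(sin 0.9410 − sin -1.3090) = 2.0698
y' = -3.5 − 1.1667·(cos 0.9410 − cos -1.3090) = -3.8852

(2.0698, -3.8852, 0.9410)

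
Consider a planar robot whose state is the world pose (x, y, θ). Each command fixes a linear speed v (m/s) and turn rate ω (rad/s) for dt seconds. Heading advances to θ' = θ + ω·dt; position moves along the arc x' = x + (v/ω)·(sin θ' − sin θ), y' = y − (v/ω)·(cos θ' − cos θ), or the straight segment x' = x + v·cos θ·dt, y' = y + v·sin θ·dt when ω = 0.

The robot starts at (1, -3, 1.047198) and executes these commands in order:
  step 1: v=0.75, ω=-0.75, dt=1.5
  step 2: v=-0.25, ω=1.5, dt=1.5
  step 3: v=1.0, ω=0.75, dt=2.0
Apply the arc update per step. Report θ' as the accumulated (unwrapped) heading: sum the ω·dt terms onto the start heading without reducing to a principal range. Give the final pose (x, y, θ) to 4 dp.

step 1: θ'=-0.0778 (R=-1.0000) → pose (1.9437, -2.5030, -0.0778)
step 2: θ'=2.1722 (R=-0.1667) → pose (1.7934, -2.7635, 2.1722)
step 3: θ'=3.6722 (R=1.3333) → pose (0.0192, -2.3679, 3.6722)

(0.0192, -2.3679, 3.6722)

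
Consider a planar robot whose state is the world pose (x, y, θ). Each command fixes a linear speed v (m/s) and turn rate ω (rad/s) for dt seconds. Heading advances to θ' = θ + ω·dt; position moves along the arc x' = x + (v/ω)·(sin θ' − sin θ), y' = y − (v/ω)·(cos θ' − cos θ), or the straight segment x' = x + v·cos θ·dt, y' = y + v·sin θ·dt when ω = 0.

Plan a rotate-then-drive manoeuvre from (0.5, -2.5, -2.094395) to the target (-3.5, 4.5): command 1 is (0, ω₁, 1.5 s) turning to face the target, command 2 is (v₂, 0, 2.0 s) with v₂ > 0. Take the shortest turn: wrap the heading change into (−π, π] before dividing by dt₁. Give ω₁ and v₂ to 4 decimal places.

heading to target = atan2(4.5−-2.5, -3.5−0.5) = 2.0899
Δθ = wrap(2.0899 − -2.0944) = -2.0988; ω₁ = Δθ/dt₁ = -1.3992
distance = √((-3.5−0.5)² + (4.5−-2.5)²) = 8.0623; v₂ = distance/dt₂ = 4.0311

ω₁ = -1.3992, v₂ = 4.0311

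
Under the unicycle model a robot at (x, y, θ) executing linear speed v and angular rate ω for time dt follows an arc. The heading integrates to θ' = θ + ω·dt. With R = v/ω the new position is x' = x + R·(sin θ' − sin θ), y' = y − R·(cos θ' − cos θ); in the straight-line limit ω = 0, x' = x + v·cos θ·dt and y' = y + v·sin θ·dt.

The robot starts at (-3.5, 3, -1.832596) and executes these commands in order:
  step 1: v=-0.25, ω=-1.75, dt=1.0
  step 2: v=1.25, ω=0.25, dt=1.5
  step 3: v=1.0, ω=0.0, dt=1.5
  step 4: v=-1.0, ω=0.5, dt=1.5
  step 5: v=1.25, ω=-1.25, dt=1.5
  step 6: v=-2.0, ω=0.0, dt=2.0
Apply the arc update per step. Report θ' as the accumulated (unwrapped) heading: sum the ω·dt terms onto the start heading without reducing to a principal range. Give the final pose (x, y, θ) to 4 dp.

step 1: θ'=-3.5826 (R=0.1429) → pose (-3.3010, 3.0922, -3.5826)
step 2: θ'=-3.2076 (R=5.0000) → pose (-5.1055, 3.5597, -3.2076)
step 3: θ'=-3.2076 (straight) → pose (-6.6022, 3.6586, -3.2076)
step 4: θ'=-2.4576 (R=-2.0000) → pose (-5.2065, 4.1042, -2.4576)
step 5: θ'=-4.3326 (R=-1.0000) → pose (-6.7672, 4.5085, -4.3326)
step 6: θ'=-4.3326 (straight) → pose (-5.2842, 0.7935, -4.3326)

(-5.2842, 0.7935, -4.3326)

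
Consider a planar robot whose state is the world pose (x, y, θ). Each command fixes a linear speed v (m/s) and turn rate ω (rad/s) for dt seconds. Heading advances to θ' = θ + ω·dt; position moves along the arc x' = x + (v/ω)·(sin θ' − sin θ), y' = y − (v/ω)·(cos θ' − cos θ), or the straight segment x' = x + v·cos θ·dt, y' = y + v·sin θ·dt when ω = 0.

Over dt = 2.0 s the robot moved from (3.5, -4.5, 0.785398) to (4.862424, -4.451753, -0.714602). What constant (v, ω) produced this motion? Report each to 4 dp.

v = 0.7500, ω = -0.7500

Δθ = -0.714602 − 0.785398 = -1.500000
ω = Δθ/dt = -1.500000/2.0 = -0.7500
R = Δx/(sin θ' − sin θ) = -1.0000
v = R·ω = -1.0000·-0.7500 = 0.7500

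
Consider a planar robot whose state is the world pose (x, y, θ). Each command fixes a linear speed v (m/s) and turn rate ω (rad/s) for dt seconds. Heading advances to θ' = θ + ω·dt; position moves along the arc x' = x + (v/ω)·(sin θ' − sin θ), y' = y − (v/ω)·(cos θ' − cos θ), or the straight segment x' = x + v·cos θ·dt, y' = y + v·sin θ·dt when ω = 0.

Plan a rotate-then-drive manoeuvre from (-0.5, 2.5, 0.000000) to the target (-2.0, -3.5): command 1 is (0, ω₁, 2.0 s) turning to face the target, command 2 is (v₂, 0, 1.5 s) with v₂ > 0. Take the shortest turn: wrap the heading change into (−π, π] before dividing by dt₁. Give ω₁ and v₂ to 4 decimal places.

heading to target = atan2(-3.5−2.5, -2−-0.5) = -1.8158
Δθ = wrap(-1.8158 − 0.0000) = -1.8158; ω₁ = Δθ/dt₁ = -0.9079
distance = √((-2−-0.5)² + (-3.5−2.5)²) = 6.1847; v₂ = distance/dt₂ = 4.1231

ω₁ = -0.9079, v₂ = 4.1231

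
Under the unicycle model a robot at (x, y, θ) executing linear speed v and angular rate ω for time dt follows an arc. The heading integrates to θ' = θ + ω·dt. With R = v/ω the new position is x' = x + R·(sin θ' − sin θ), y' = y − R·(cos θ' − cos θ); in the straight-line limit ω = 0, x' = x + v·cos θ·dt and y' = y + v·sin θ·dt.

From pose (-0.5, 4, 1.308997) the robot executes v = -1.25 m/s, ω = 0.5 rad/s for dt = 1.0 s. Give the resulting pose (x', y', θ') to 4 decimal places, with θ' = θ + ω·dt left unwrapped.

θ' = 1.3090 + 0.5·1.0 = 1.8090
R = v/ω = -1.25/0.5 = -2.5000
x' = -0.5 + -2.5000·(sin 1.8090 − sin 1.3090) = -0.5146
y' = 4 − -2.5000·(cos 1.8090 − cos 1.3090) = 2.7631

(-0.5146, 2.7631, 1.8090)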